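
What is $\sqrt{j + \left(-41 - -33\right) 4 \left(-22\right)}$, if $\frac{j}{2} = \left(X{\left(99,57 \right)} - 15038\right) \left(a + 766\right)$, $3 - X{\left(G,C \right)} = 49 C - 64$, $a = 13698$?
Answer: $8 i \sqrt{8029317} \approx 22669.0 i$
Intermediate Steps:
$X{\left(G,C \right)} = 67 - 49 C$ ($X{\left(G,C \right)} = 3 - \left(49 C - 64\right) = 3 - \left(-64 + 49 C\right) = 67 - 49 C$)
$j = -513876992$ ($j = 2 \left(\left(67 - 2793\right) - 15038\right) \left(13698 + 766\right) = 2 \left(\left(67 - 2793\right) - 15038\right) 14464 = 2 \left(-2726 - 15038\right) 14464 = 2 \left(\left(-17764\right) 14464\right) = 2 \left(-256938496\right) = -513876992$)
$\sqrt{j + \left(-41 - -33\right) 4 \left(-22\right)} = \sqrt{-513876992 + \left(-41 - -33\right) 4 \left(-22\right)} = \sqrt{-513876992 + \left(-41 + 33\right) \left(-88\right)} = \sqrt{-513876992 - -704} = \sqrt{-513876992 + 704} = \sqrt{-513876288} = 8 i \sqrt{8029317}$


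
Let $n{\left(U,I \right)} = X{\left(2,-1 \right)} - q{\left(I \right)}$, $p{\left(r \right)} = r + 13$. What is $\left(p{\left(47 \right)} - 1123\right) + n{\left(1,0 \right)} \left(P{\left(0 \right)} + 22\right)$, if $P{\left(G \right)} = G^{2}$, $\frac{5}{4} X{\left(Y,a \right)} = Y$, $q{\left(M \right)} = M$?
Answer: $- \frac{5139}{5} \approx -1027.8$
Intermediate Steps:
$p{\left(r \right)} = 13 + r$
$X{\left(Y,a \right)} = \frac{4 Y}{5}$
$n{\left(U,I \right)} = \frac{8}{5} - I$ ($n{\left(U,I \right)} = \frac{4}{5} \cdot 2 - I = \frac{8}{5} - I$)
$\left(p{\left(47 \right)} - 1123\right) + n{\left(1,0 \right)} \left(P{\left(0 \right)} + 22\right) = \left(\left(13 + 47\right) - 1123\right) + \left(\frac{8}{5} - 0\right) \left(0^{2} + 22\right) = \left(60 - 1123\right) + \left(\frac{8}{5} + 0\right) \left(0 + 22\right) = -1063 + \frac{8}{5} \cdot 22 = -1063 + \frac{176}{5} = - \frac{5139}{5}$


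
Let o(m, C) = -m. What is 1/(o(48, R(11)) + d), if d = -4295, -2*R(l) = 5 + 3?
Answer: -1/4343 ≈ -0.00023026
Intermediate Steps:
R(l) = -4 (R(l) = -(5 + 3)/2 = -½*8 = -4)
1/(o(48, R(11)) + d) = 1/(-1*48 - 4295) = 1/(-48 - 4295) = 1/(-4343) = -1/4343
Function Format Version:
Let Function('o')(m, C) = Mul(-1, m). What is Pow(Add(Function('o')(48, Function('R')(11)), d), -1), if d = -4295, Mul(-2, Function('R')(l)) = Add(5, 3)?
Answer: Rational(-1, 4343) ≈ -0.00023026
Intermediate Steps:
Function('R')(l) = -4 (Function('R')(l) = Mul(Rational(-1, 2), Add(5, 3)) = Mul(Rational(-1, 2), 8) = -4)
Pow(Add(Function('o')(48, Function('R')(11)), d), -1) = Pow(Add(Mul(-1, 48), -4295), -1) = Pow(Add(-48, -4295), -1) = Pow(-4343, -1) = Rational(-1, 4343)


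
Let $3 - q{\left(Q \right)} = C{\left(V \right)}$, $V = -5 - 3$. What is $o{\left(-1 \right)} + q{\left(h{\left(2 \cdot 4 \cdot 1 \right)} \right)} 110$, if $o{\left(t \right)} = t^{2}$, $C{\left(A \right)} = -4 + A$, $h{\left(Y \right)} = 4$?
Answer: $1651$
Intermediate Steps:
$V = -8$
$q{\left(Q \right)} = 15$ ($q{\left(Q \right)} = 3 - \left(-4 - 8\right) = 3 - -12 = 3 + 12 = 15$)
$o{\left(-1 \right)} + q{\left(h{\left(2 \cdot 4 \cdot 1 \right)} \right)} 110 = \left(-1\right)^{2} + 15 \cdot 110 = 1 + 1650 = 1651$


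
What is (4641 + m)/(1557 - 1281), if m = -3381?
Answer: 105/23 ≈ 4.5652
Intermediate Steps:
(4641 + m)/(1557 - 1281) = (4641 - 3381)/(1557 - 1281) = 1260/276 = 1260*(1/276) = 105/23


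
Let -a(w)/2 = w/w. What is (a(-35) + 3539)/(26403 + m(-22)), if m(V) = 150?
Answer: 1179/8851 ≈ 0.13321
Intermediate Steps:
a(w) = -2 (a(w) = -2*w/w = -2*1 = -2)
(a(-35) + 3539)/(26403 + m(-22)) = (-2 + 3539)/(26403 + 150) = 3537/26553 = 3537*(1/26553) = 1179/8851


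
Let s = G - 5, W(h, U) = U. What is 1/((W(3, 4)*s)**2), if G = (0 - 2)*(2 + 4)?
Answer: 1/4624 ≈ 0.00021626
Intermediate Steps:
G = -12 (G = -2*6 = -12)
s = -17 (s = -12 - 5 = -17)
1/((W(3, 4)*s)**2) = 1/((4*(-17))**2) = 1/((-68)**2) = 1/4624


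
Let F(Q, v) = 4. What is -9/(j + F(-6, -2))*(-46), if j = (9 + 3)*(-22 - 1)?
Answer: -207/136 ≈ -1.5221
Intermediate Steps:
j = -276 (j = 12*(-23) = -276)
-9/(j + F(-6, -2))*(-46) = -9/(-276 + 4)*(-46) = -9/(-272)*(-46) = -9*(-1/272)*(-46) = (9/272)*(-46) = -207/136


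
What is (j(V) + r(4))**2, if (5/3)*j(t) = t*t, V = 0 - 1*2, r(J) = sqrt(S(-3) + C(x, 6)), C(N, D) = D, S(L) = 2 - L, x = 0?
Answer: 419/25 + 24*sqrt(11)/5 ≈ 32.680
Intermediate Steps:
r(J) = sqrt(11) (r(J) = sqrt((2 - 1*(-3)) + 6) = sqrt((2 + 3) + 6) = sqrt(5 + 6) = sqrt(11))
V = -2 (V = 0 - 2 = -2)
j(t) = 3*t**2/5 (j(t) = 3*(t*t)/5 = 3*t**2/5)
(j(V) + r(4))**2 = ((3/5)*(-2)**2 + sqrt(11))**2 = ((3/5)*4 + sqrt(11))**2 = (12/5 + sqrt(11))**2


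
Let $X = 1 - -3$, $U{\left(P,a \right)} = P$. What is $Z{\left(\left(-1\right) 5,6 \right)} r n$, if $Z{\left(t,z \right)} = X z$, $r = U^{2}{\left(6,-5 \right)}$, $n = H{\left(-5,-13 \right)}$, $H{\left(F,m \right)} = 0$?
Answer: $0$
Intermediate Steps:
$X = 4$ ($X = 1 + 3 = 4$)
$n = 0$
$r = 36$ ($r = 6^{2} = 36$)
$Z{\left(t,z \right)} = 4 z$
$Z{\left(\left(-1\right) 5,6 \right)} r n = 4 \cdot 6 \cdot 36 \cdot 0 = 24 \cdot 36 \cdot 0 = 864 \cdot 0 = 0$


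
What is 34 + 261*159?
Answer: 41533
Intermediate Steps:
34 + 261*159 = 34 + 41499 = 41533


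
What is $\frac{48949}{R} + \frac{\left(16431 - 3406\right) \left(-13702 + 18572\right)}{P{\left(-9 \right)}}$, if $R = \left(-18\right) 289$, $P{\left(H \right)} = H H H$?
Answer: $- \frac{36667516369}{421362} \approx -87021.0$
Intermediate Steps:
$P{\left(H \right)} = H^{3}$ ($P{\left(H \right)} = H^{2} H = H^{3}$)
$R = -5202$
$\frac{48949}{R} + \frac{\left(16431 - 3406\right) \left(-13702 + 18572\right)}{P{\left(-9 \right)}} = \frac{48949}{-5202} + \frac{\left(16431 - 3406\right) \left(-13702 + 18572\right)}{\left(-9\right)^{3}} = 48949 \left(- \frac{1}{5202}\right) + \frac{13025 \cdot 4870}{-729} = - \frac{48949}{5202} + 63431750 \left(- \frac{1}{729}\right) = - \frac{48949}{5202} - \frac{63431750}{729} = - \frac{36667516369}{421362}$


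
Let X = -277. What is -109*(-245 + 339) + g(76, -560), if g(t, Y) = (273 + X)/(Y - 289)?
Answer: -8698850/849 ≈ -10246.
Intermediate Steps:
g(t, Y) = -4/(-289 + Y) (g(t, Y) = (273 - 277)/(Y - 289) = -4/(-289 + Y))
-109*(-245 + 339) + g(76, -560) = -109*(-245 + 339) - 4/(-289 - 560) = -109*94 - 4/(-849) = -10246 - 4*(-1/849) = -10246 + 4/849 = -8698850/849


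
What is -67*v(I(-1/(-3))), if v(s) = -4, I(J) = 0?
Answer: 268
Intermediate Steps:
-67*v(I(-1/(-3))) = -67*(-4) = 268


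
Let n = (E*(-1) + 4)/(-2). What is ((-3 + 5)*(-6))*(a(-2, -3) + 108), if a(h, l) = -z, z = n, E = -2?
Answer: -1332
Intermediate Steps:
n = -3 (n = (-2*(-1) + 4)/(-2) = (2 + 4)*(-1/2) = 6*(-1/2) = -3)
z = -3
a(h, l) = 3 (a(h, l) = -1*(-3) = 3)
((-3 + 5)*(-6))*(a(-2, -3) + 108) = ((-3 + 5)*(-6))*(3 + 108) = (2*(-6))*111 = -12*111 = -1332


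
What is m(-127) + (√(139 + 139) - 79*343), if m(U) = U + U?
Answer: -27351 + √278 ≈ -27334.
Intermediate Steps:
m(U) = 2*U
m(-127) + (√(139 + 139) - 79*343) = 2*(-127) + (√(139 + 139) - 79*343) = -254 + (√278 - 27097) = -254 + (-27097 + √278) = -27351 + √278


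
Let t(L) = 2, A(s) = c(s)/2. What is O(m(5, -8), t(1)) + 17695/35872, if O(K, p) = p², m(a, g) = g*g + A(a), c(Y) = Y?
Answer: 161183/35872 ≈ 4.4933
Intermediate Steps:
A(s) = s/2
m(a, g) = g² + a/2 (m(a, g) = g*g + a/2 = g² + a/2)
O(m(5, -8), t(1)) + 17695/35872 = 2² + 17695/35872 = 4 + 17695*(1/35872) = 4 + 17695/35872 = 161183/35872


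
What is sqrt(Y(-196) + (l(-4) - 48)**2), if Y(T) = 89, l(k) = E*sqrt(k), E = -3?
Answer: sqrt(2357 + 576*I) ≈ 48.905 + 5.889*I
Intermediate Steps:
l(k) = -3*sqrt(k)
sqrt(Y(-196) + (l(-4) - 48)**2) = sqrt(89 + (-6*I - 48)**2) = sqrt(89 + (-48 - 6*I)**2)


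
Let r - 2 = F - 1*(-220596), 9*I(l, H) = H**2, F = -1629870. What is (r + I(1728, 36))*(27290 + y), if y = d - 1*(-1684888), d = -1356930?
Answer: -500589903744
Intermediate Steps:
I(l, H) = H**2/9
r = -1409272 (r = 2 + (-1629870 - 1*(-220596)) = 2 + (-1629870 + 220596) = 2 - 1409274 = -1409272)
y = 327958 (y = -1356930 - 1*(-1684888) = -1356930 + 1684888 = 327958)
(r + I(1728, 36))*(27290 + y) = (-1409272 + (1/9)*36**2)*(27290 + 327958) = (-1409272 + (1/9)*1296)*355248 = (-1409272 + 144)*355248 = -1409128*355248 = -500589903744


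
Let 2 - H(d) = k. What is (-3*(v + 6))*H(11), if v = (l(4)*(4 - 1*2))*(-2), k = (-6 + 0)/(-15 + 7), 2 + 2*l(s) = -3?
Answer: -60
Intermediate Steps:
l(s) = -5/2 (l(s) = -1 + (½)*(-3) = -1 - 3/2 = -5/2)
k = ¾ (k = -6/(-8) = -6*(-⅛) = ¾ ≈ 0.75000)
v = 10 (v = -5*(4 - 1*2)/2*(-2) = -5*(4 - 2)/2*(-2) = -5/2*2*(-2) = -5*(-2) = 10)
H(d) = 5/4 (H(d) = 2 - 1*¾ = 2 - ¾ = 5/4)
(-3*(v + 6))*H(11) = -3*(10 + 6)*(5/4) = -3*16*(5/4) = -48*5/4 = -60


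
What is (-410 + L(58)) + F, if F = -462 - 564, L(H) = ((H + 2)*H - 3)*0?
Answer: -1436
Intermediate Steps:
L(H) = 0 (L(H) = ((2 + H)*H - 3)*0 = (H*(2 + H) - 3)*0 = (-3 + H*(2 + H))*0 = 0)
F = -1026
(-410 + L(58)) + F = (-410 + 0) - 1026 = -410 - 1026 = -1436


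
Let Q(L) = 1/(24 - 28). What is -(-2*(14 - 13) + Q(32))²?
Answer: -81/16 ≈ -5.0625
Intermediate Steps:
Q(L) = -¼ (Q(L) = 1/(-4) = -¼)
-(-2*(14 - 13) + Q(32))² = -(-2*(14 - 13) - ¼)² = -(-2*1 - ¼)² = -(-2 - ¼)² = -(-9/4)² = -1*81/16 = -81/16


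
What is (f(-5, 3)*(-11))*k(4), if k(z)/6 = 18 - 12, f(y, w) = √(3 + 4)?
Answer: -396*√7 ≈ -1047.7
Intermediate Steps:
f(y, w) = √7
k(z) = 36 (k(z) = 6*(18 - 12) = 6*6 = 36)
(f(-5, 3)*(-11))*k(4) = (√7*(-11))*36 = -11*√7*36 = -396*√7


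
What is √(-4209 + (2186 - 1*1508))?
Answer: I*√3531 ≈ 59.422*I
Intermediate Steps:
√(-4209 + (2186 - 1*1508)) = √(-4209 + (2186 - 1508)) = √(-4209 + 678) = √(-3531) = I*√3531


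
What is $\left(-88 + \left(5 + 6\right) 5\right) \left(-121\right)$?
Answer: $3993$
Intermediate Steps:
$\left(-88 + \left(5 + 6\right) 5\right) \left(-121\right) = \left(-88 + 11 \cdot 5\right) \left(-121\right) = \left(-88 + 55\right) \left(-121\right) = \left(-33\right) \left(-121\right) = 3993$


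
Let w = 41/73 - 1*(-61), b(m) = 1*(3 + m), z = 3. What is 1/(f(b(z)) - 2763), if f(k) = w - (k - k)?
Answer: -73/197205 ≈ -0.00037017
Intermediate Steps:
b(m) = 3 + m
w = 4494/73 (w = 41*(1/73) + 61 = 41/73 + 61 = 4494/73 ≈ 61.562)
f(k) = 4494/73 (f(k) = 4494/73 - (k - k) = 4494/73 - 1*0 = 4494/73 + 0 = 4494/73)
1/(f(b(z)) - 2763) = 1/(4494/73 - 2763) = 1/(-197205/73) = -73/197205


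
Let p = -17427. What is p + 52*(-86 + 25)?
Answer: -20599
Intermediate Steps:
p + 52*(-86 + 25) = -17427 + 52*(-86 + 25) = -17427 + 52*(-61) = -17427 - 3172 = -20599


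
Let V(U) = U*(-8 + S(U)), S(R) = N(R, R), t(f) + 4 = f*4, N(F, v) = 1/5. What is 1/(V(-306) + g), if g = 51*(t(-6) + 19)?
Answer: 5/9639 ≈ 0.00051873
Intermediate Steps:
N(F, v) = 1/5
t(f) = -4 + 4*f (t(f) = -4 + f*4 = -4 + 4*f)
g = -459 (g = 51*((-4 + 4*(-6)) + 19) = 51*((-4 - 24) + 19) = 51*(-28 + 19) = 51*(-9) = -459)
S(R) = 1/5
V(U) = -39*U/5 (V(U) = U*(-8 + 1/5) = U*(-39/5) = -39*U/5)
1/(V(-306) + g) = 1/(-39/5*(-306) - 459) = 1/(11934/5 - 459) = 1/(9639/5) = 5/9639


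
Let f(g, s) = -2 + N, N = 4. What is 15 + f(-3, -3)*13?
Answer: 41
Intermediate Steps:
f(g, s) = 2 (f(g, s) = -2 + 4 = 2)
15 + f(-3, -3)*13 = 15 + 2*13 = 15 + 26 = 41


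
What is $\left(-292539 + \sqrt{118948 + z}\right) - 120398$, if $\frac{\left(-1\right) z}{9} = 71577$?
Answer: $-412937 + i \sqrt{525245} \approx -4.1294 \cdot 10^{5} + 724.74 i$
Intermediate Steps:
$z = -644193$ ($z = \left(-9\right) 71577 = -644193$)
$\left(-292539 + \sqrt{118948 + z}\right) - 120398 = \left(-292539 + \sqrt{118948 - 644193}\right) - 120398 = \left(-292539 + \sqrt{-525245}\right) - 120398 = \left(-292539 + i \sqrt{525245}\right) - 120398 = -412937 + i \sqrt{525245}$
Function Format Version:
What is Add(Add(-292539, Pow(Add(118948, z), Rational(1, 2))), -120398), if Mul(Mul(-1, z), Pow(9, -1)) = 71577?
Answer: Add(-412937, Mul(I, Pow(525245, Rational(1, 2)))) ≈ Add(-4.1294e+5, Mul(724.74, I))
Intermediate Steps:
z = -644193 (z = Mul(-9, 71577) = -644193)
Add(Add(-292539, Pow(Add(118948, z), Rational(1, 2))), -120398) = Add(Add(-292539, Pow(Add(118948, -644193), Rational(1, 2))), -120398) = Add(Add(-292539, Pow(-525245, Rational(1, 2))), -120398) = Add(Add(-292539, Mul(I, Pow(525245, Rational(1, 2)))), -120398) = Add(-412937, Mul(I, Pow(525245, Rational(1, 2))))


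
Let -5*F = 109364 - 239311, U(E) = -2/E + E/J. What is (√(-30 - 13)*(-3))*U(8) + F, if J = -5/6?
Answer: 129947/5 + 591*I*√43/20 ≈ 25989.0 + 193.77*I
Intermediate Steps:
J = -⅚ (J = -5*⅙ = -⅚ ≈ -0.83333)
U(E) = -2/E - 6*E/5 (U(E) = -2/E + E/(-⅚) = -2/E + E*(-6/5) = -2/E - 6*E/5)
F = 129947/5 (F = -(109364 - 239311)/5 = -⅕*(-129947) = 129947/5 ≈ 25989.)
(√(-30 - 13)*(-3))*U(8) + F = (√(-30 - 13)*(-3))*(-2/8 - 6/5*8) + 129947/5 = (√(-43)*(-3))*(-2*⅛ - 48/5) + 129947/5 = ((I*√43)*(-3))*(-¼ - 48/5) + 129947/5 = -3*I*√43*(-197/20) + 129947/5 = 591*I*√43/20 + 129947/5 = 129947/5 + 591*I*√43/20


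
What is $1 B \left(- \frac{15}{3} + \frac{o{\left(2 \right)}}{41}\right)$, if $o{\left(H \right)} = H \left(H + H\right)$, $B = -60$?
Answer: $\frac{11820}{41} \approx 288.29$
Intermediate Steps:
$o{\left(H \right)} = 2 H^{2}$ ($o{\left(H \right)} = H 2 H = 2 H^{2}$)
$1 B \left(- \frac{15}{3} + \frac{o{\left(2 \right)}}{41}\right) = 1 \left(-60\right) \left(- \frac{15}{3} + \frac{2 \cdot 2^{2}}{41}\right) = - 60 \left(\left(-15\right) \frac{1}{3} + 2 \cdot 4 \cdot \frac{1}{41}\right) = - 60 \left(-5 + 8 \cdot \frac{1}{41}\right) = - 60 \left(-5 + \frac{8}{41}\right) = \left(-60\right) \left(- \frac{197}{41}\right) = \frac{11820}{41}$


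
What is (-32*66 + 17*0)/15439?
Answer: -2112/15439 ≈ -0.13680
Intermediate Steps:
(-32*66 + 17*0)/15439 = (-2112 + 0)*(1/15439) = -2112*1/15439 = -2112/15439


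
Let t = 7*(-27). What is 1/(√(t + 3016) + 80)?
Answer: 80/3573 - √2827/3573 ≈ 0.0075092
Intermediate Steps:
t = -189
1/(√(t + 3016) + 80) = 1/(√(-189 + 3016) + 80) = 1/(√2827 + 80) = 1/(80 + √2827)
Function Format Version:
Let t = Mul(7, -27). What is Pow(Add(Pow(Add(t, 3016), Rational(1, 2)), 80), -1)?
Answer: Add(Rational(80, 3573), Mul(Rational(-1, 3573), Pow(2827, Rational(1, 2)))) ≈ 0.0075092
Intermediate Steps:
t = -189
Pow(Add(Pow(Add(t, 3016), Rational(1, 2)), 80), -1) = Pow(Add(Pow(Add(-189, 3016), Rational(1, 2)), 80), -1) = Pow(Add(Pow(2827, Rational(1, 2)), 80), -1) = Pow(Add(80, Pow(2827, Rational(1, 2))), -1)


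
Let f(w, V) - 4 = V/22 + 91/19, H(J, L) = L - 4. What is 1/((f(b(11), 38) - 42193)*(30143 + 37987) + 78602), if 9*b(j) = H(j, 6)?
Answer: -209/600627122252 ≈ -3.4797e-10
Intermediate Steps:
H(J, L) = -4 + L
b(j) = 2/9 (b(j) = (-4 + 6)/9 = (⅑)*2 = 2/9)
f(w, V) = 167/19 + V/22 (f(w, V) = 4 + (V/22 + 91/19) = 4 + (91/19 + V/22) = 167/19 + V/22)
1/((f(b(11), 38) - 42193)*(30143 + 37987) + 78602) = 1/(((167/19 + (1/22)*38) - 42193)*(30143 + 37987) + 78602) = 1/(((167/19 + 19/11) - 42193)*68130 + 78602) = 1/((2198/209 - 42193)*68130 + 78602) = 1/(-8816139/209*68130 + 78602) = 1/(-600643550070/209 + 78602) = 1/(-600627122252/209) = -209/600627122252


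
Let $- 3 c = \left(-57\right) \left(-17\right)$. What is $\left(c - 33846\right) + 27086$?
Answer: $-7083$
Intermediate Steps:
$c = -323$ ($c = - \frac{\left(-57\right) \left(-17\right)}{3} = \left(- \frac{1}{3}\right) 969 = -323$)
$\left(c - 33846\right) + 27086 = \left(-323 - 33846\right) + 27086 = -34169 + 27086 = -7083$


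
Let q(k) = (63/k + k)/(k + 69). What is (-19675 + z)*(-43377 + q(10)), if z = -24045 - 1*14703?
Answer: 2002019909141/790 ≈ 2.5342e+9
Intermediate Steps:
z = -38748 (z = -24045 - 14703 = -38748)
q(k) = (k + 63/k)/(69 + k)
(-19675 + z)*(-43377 + q(10)) = (-19675 - 38748)*(-43377 + (63 + 10**2)/(10*(69 + 10))) = -58423*(-43377 + (1/10)*(63 + 100)/79) = -58423*(-43377 + (1/10)*(1/79)*163) = -58423*(-43377 + 163/790) = -58423*(-34267667/790) = 2002019909141/790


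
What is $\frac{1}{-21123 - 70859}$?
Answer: $- \frac{1}{91982} \approx -1.0872 \cdot 10^{-5}$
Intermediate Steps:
$\frac{1}{-21123 - 70859} = \frac{1}{-91982} = - \frac{1}{91982}$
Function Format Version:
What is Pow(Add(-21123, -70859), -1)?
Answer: Rational(-1, 91982) ≈ -1.0872e-5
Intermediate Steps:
Pow(Add(-21123, -70859), -1) = Pow(-91982, -1) = Rational(-1, 91982)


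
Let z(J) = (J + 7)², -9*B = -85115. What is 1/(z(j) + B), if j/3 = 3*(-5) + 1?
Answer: 9/96140 ≈ 9.3614e-5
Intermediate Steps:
B = 85115/9 (B = -⅑*(-85115) = 85115/9 ≈ 9457.2)
j = -42 (j = 3*(3*(-5) + 1) = 3*(-15 + 1) = 3*(-14) = -42)
z(J) = (7 + J)²
1/(z(j) + B) = 1/((7 - 42)² + 85115/9) = 1/((-35)² + 85115/9) = 1/(1225 + 85115/9) = 1/(96140/9) = 9/96140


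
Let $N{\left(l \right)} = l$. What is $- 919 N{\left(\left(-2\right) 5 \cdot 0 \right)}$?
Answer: $0$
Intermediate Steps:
$- 919 N{\left(\left(-2\right) 5 \cdot 0 \right)} = - 919 \left(-2\right) 5 \cdot 0 = - 919 \left(\left(-10\right) 0\right) = \left(-919\right) 0 = 0$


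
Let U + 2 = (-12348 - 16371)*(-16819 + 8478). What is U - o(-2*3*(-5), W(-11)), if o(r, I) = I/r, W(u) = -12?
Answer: 1197725887/5 ≈ 2.3955e+8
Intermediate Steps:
U = 239545177 (U = -2 + (-12348 - 16371)*(-16819 + 8478) = -2 - 28719*(-8341) = -2 + 239545179 = 239545177)
U - o(-2*3*(-5), W(-11)) = 239545177 - (-12)/(-2*3*(-5)) = 239545177 - (-12)/((-6*(-5))) = 239545177 - (-12)/30 = 239545177 - 1*(-⅖) = 239545177 + ⅖ = 1197725887/5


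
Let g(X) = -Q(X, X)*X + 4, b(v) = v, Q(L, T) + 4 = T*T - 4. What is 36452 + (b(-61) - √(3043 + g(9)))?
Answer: 36391 - √2390 ≈ 36342.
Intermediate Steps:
Q(L, T) = -8 + T² (Q(L, T) = -4 + (T*T - 4) = -4 + (T² - 4) = -4 + (-4 + T²) = -8 + T²)
g(X) = 4 - X*(-8 + X²) (g(X) = -(-8 + X²)*X + 4 = -X*(-8 + X²) + 4 = 4 - X*(-8 + X²))
36452 + (b(-61) - √(3043 + g(9))) = 36452 + (-61 - √(3043 + (4 - 1*9*(-8 + 9²)))) = 36452 + (-61 - √(3043 + (4 - 1*9*(-8 + 81)))) = 36452 + (-61 - √(3043 + (4 - 1*9*73))) = 36452 + (-61 - √(3043 + (4 - 657))) = 36452 + (-61 - √(3043 - 653)) = 36452 + (-61 - √2390) = 36391 - √2390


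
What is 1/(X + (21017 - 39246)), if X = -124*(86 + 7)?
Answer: -1/29761 ≈ -3.3601e-5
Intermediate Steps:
X = -11532 (X = -124*93 = -11532)
1/(X + (21017 - 39246)) = 1/(-11532 + (21017 - 39246)) = 1/(-11532 - 18229) = 1/(-29761) = -1/29761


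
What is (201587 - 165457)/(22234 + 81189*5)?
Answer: 36130/428179 ≈ 0.084381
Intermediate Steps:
(201587 - 165457)/(22234 + 81189*5) = 36130/(22234 + 405945) = 36130/428179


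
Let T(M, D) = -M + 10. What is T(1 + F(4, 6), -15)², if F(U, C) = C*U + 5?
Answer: 400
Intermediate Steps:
F(U, C) = 5 + C*U
T(M, D) = 10 - M
T(1 + F(4, 6), -15)² = (10 - (1 + (5 + 6*4)))² = (10 - (1 + (5 + 24)))² = (10 - (1 + 29))² = (10 - 1*30)² = (10 - 30)² = (-20)² = 400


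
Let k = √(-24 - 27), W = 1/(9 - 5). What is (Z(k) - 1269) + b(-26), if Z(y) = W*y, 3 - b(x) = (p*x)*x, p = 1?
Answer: -1942 + I*√51/4 ≈ -1942.0 + 1.7854*I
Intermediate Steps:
W = ¼ (W = 1/4 = ¼ ≈ 0.25000)
k = I*√51 (k = √(-51) = I*√51 ≈ 7.1414*I)
b(x) = 3 - x² (b(x) = 3 - 1*x*x = 3 - x*x = 3 - x²)
Z(y) = y/4
(Z(k) - 1269) + b(-26) = ((I*√51)/4 - 1269) + (3 - 1*(-26)²) = (I*√51/4 - 1269) + (3 - 1*676) = (-1269 + I*√51/4) + (3 - 676) = (-1269 + I*√51/4) - 673 = -1942 + I*√51/4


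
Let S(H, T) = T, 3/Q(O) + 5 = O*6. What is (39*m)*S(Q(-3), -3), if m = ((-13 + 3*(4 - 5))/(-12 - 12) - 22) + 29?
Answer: -897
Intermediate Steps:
Q(O) = 3/(-5 + 6*O) (Q(O) = 3/(-5 + O*6) = 3/(-5 + 6*O))
m = 23/3 (m = ((-13 + 3*(-1))/(-24) - 22) + 29 = ((-13 - 3)*(-1/24) - 22) + 29 = (-16*(-1/24) - 22) + 29 = (2/3 - 22) + 29 = -64/3 + 29 = 23/3 ≈ 7.6667)
(39*m)*S(Q(-3), -3) = (39*(23/3))*(-3) = 299*(-3) = -897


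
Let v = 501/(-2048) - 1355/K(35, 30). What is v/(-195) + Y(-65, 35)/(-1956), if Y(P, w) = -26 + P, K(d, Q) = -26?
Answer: -185733901/846243840 ≈ -0.21948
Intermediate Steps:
v = 1381007/26624 (v = 501/(-2048) - 1355/(-26) = 501*(-1/2048) - 1355*(-1/26) = -501/2048 + 1355/26 = 1381007/26624 ≈ 51.871)
v/(-195) + Y(-65, 35)/(-1956) = (1381007/26624)/(-195) + (-26 - 65)/(-1956) = (1381007/26624)*(-1/195) - 91*(-1/1956) = -1381007/5191680 + 91/1956 = -185733901/846243840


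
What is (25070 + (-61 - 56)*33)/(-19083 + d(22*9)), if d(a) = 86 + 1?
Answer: -21209/18996 ≈ -1.1165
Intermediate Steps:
d(a) = 87
(25070 + (-61 - 56)*33)/(-19083 + d(22*9)) = (25070 + (-61 - 56)*33)/(-19083 + 87) = (25070 - 117*33)/(-18996) = (25070 - 3861)*(-1/18996) = 21209*(-1/18996) = -21209/18996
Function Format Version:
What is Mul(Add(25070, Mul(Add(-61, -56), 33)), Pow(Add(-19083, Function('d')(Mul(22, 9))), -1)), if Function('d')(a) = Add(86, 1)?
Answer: Rational(-21209, 18996) ≈ -1.1165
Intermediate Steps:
Function('d')(a) = 87
Mul(Add(25070, Mul(Add(-61, -56), 33)), Pow(Add(-19083, Function('d')(Mul(22, 9))), -1)) = Mul(Add(25070, Mul(Add(-61, -56), 33)), Pow(Add(-19083, 87), -1)) = Mul(Add(25070, Mul(-117, 33)), Pow(-18996, -1)) = Mul(Add(25070, -3861), Rational(-1, 18996)) = Mul(21209, Rational(-1, 18996)) = Rational(-21209, 18996)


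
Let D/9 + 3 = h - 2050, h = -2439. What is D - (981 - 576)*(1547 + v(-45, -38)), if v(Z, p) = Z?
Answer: -648738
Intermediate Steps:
D = -40428 (D = -27 + 9*(-2439 - 2050) = -27 + 9*(-4489) = -27 - 40401 = -40428)
D - (981 - 576)*(1547 + v(-45, -38)) = -40428 - (981 - 576)*(1547 - 45) = -40428 - 405*1502 = -40428 - 1*608310 = -40428 - 608310 = -648738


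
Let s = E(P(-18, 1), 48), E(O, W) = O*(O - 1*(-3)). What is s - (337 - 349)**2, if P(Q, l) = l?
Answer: -140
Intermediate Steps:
E(O, W) = O*(3 + O) (E(O, W) = O*(O + 3) = O*(3 + O))
s = 4 (s = 1*(3 + 1) = 1*4 = 4)
s - (337 - 349)**2 = 4 - (337 - 349)**2 = 4 - 1*(-12)**2 = 4 - 1*144 = 4 - 144 = -140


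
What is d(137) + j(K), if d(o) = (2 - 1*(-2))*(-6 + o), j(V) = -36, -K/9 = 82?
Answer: 488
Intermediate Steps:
K = -738 (K = -9*82 = -738)
d(o) = -24 + 4*o (d(o) = (2 + 2)*(-6 + o) = 4*(-6 + o) = -24 + 4*o)
d(137) + j(K) = (-24 + 4*137) - 36 = (-24 + 548) - 36 = 524 - 36 = 488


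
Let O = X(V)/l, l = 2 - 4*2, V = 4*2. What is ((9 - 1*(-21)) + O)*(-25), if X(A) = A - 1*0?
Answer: -2150/3 ≈ -716.67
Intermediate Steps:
V = 8
l = -6 (l = 2 - 8 = -6)
X(A) = A (X(A) = A + 0 = A)
O = -4/3 (O = 8/(-6) = 8*(-⅙) = -4/3 ≈ -1.3333)
((9 - 1*(-21)) + O)*(-25) = ((9 - 1*(-21)) - 4/3)*(-25) = ((9 + 21) - 4/3)*(-25) = (30 - 4/3)*(-25) = (86/3)*(-25) = -2150/3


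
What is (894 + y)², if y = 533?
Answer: 2036329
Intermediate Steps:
(894 + y)² = (894 + 533)² = 1427² = 2036329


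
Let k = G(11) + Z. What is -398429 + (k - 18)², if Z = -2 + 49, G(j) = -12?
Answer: -398140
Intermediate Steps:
Z = 47
k = 35 (k = -12 + 47 = 35)
-398429 + (k - 18)² = -398429 + (35 - 18)² = -398429 + 17² = -398429 + 289 = -398140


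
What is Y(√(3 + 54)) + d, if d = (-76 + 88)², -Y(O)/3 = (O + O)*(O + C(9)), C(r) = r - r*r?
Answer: -198 + 432*√57 ≈ 3063.5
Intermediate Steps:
C(r) = r - r²
Y(O) = -6*O*(-72 + O) (Y(O) = -3*(O + O)*(O + 9*(1 - 1*9)) = -3*2*O*(O + 9*(1 - 9)) = -3*2*O*(O + 9*(-8)) = -3*2*O*(O - 72) = -3*2*O*(-72 + O) = -6*O*(-72 + O))
d = 144 (d = 12² = 144)
Y(√(3 + 54)) + d = 6*√(3 + 54)*(72 - √(3 + 54)) + 144 = 6*√57*(72 - √57) + 144 = 144 + 6*√57*(72 - √57)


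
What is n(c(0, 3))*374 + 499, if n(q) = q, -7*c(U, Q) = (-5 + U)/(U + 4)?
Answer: 7921/14 ≈ 565.79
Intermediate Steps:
c(U, Q) = -(-5 + U)/(7*(4 + U)) (c(U, Q) = -(-5 + U)/(7*(U + 4)) = -(-5 + U)/(7*(4 + U)))
n(c(0, 3))*374 + 499 = ((5 - 1*0)/(7*(4 + 0)))*374 + 499 = ((⅐)*(5 + 0)/4)*374 + 499 = ((⅐)*(¼)*5)*374 + 499 = (5/28)*374 + 499 = 935/14 + 499 = 7921/14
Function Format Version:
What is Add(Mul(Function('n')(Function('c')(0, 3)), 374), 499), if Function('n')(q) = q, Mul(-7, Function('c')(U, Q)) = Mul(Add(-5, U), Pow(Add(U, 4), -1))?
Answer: Rational(7921, 14) ≈ 565.79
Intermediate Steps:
Function('c')(U, Q) = Mul(Rational(-1, 7), Pow(Add(4, U), -1), Add(-5, U)) (Function('c')(U, Q) = Mul(Rational(-1, 7), Mul(Add(-5, U), Pow(Add(U, 4), -1))) = Mul(Rational(-1, 7), Mul(Add(-5, U), Pow(Add(4, U), -1))) = Mul(Rational(-1, 7), Mul(Pow(Add(4, U), -1), Add(-5, U))) = Mul(Rational(-1, 7), Pow(Add(4, U), -1), Add(-5, U)))
Add(Mul(Function('n')(Function('c')(0, 3)), 374), 499) = Add(Mul(Mul(Rational(1, 7), Pow(Add(4, 0), -1), Add(5, Mul(-1, 0))), 374), 499) = Add(Mul(Mul(Rational(1, 7), Pow(4, -1), Add(5, 0)), 374), 499) = Add(Mul(Mul(Rational(1, 7), Rational(1, 4), 5), 374), 499) = Add(Mul(Rational(5, 28), 374), 499) = Add(Rational(935, 14), 499) = Rational(7921, 14)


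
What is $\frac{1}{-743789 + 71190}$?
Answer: $- \frac{1}{672599} \approx -1.4868 \cdot 10^{-6}$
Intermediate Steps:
$\frac{1}{-743789 + 71190} = \frac{1}{-672599} = - \frac{1}{672599}$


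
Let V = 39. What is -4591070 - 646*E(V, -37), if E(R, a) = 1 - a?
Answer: -4615618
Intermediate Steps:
-4591070 - 646*E(V, -37) = -4591070 - 646*(1 - 1*(-37)) = -4591070 - 646*(1 + 37) = -4591070 - 646*38 = -4591070 - 1*24548 = -4591070 - 24548 = -4615618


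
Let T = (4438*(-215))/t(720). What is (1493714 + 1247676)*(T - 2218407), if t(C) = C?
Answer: -219065463171095/36 ≈ -6.0852e+12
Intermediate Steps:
T = -95417/72 (T = (4438*(-215))/720 = -954170*1/720 = -95417/72 ≈ -1325.2)
(1493714 + 1247676)*(T - 2218407) = (1493714 + 1247676)*(-95417/72 - 2218407) = 2741390*(-159820721/72) = -219065463171095/36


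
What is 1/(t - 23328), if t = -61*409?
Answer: -1/48277 ≈ -2.0714e-5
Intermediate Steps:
t = -24949
1/(t - 23328) = 1/(-24949 - 23328) = 1/(-48277) = -1/48277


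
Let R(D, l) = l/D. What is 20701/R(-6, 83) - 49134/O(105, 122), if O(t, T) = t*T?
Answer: -265859497/177205 ≈ -1500.3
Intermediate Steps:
O(t, T) = T*t
20701/R(-6, 83) - 49134/O(105, 122) = 20701/((83/(-6))) - 49134/(122*105) = 20701/((83*(-⅙))) - 49134/12810 = 20701/(-83/6) - 49134*1/12810 = 20701*(-6/83) - 8189/2135 = -124206/83 - 8189/2135 = -265859497/177205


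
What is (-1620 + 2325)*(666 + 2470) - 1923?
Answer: 2208957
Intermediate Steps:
(-1620 + 2325)*(666 + 2470) - 1923 = 705*3136 - 1923 = 2210880 - 1923 = 2208957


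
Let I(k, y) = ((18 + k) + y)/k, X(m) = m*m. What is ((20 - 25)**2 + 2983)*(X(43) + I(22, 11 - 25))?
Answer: 61218816/11 ≈ 5.5653e+6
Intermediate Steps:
X(m) = m**2
I(k, y) = (18 + k + y)/k
((20 - 25)**2 + 2983)*(X(43) + I(22, 11 - 25)) = ((20 - 25)**2 + 2983)*(43**2 + (18 + 22 + (11 - 25))/22) = ((-5)**2 + 2983)*(1849 + (18 + 22 - 14)/22) = (25 + 2983)*(1849 + (1/22)*26) = 3008*(1849 + 13/11) = 3008*(20352/11) = 61218816/11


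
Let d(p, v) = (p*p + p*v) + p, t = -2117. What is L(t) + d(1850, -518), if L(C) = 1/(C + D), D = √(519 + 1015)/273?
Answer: 63361512182263189/25693522919 - 21*√1534/25693522919 ≈ 2.4660e+6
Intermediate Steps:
d(p, v) = p + p² + p*v (d(p, v) = (p² + p*v) + p = p + p² + p*v)
D = √1534/273 (D = √1534*(1/273) = √1534/273 ≈ 0.14347)
L(C) = 1/(C + √1534/273)
L(t) + d(1850, -518) = 273/(√1534 + 273*(-2117)) + 1850*(1 + 1850 - 518) = 273/(√1534 - 577941) + 1850*1333 = 273/(-577941 + √1534) + 2466050 = 2466050 + 273/(-577941 + √1534)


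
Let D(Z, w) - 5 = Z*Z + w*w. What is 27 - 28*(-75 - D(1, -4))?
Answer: 2743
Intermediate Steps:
D(Z, w) = 5 + Z**2 + w**2 (D(Z, w) = 5 + (Z*Z + w*w) = 5 + (Z**2 + w**2) = 5 + Z**2 + w**2)
27 - 28*(-75 - D(1, -4)) = 27 - 28*(-75 - (5 + 1**2 + (-4)**2)) = 27 - 28*(-75 - (5 + 1 + 16)) = 27 - 28*(-75 - 1*22) = 27 - 28*(-75 - 22) = 27 - 28*(-97) = 27 + 2716 = 2743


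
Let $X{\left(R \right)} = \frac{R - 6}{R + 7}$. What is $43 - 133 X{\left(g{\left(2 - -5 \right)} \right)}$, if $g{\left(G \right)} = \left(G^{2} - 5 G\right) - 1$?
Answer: $- \frac{71}{20} \approx -3.55$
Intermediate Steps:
$g{\left(G \right)} = -1 + G^{2} - 5 G$
$X{\left(R \right)} = \frac{-6 + R}{7 + R}$
$43 - 133 X{\left(g{\left(2 - -5 \right)} \right)} = 43 - 133 \frac{-6 - \left(1 - \left(2 - -5\right)^{2} + 5 \left(2 - -5\right)\right)}{7 - \left(1 - \left(2 - -5\right)^{2} + 5 \left(2 - -5\right)\right)} = 43 - 133 \frac{-6 - \left(1 - \left(2 + 5\right)^{2} + 5 \left(2 + 5\right)\right)}{7 - \left(1 - \left(2 + 5\right)^{2} + 5 \left(2 + 5\right)\right)} = 43 - 133 \frac{-6 - \left(36 - 49\right)}{7 - \left(36 - 49\right)} = 43 - 133 \frac{-6 - -13}{7 - -13} = 43 - 133 \frac{-6 + 13}{7 + 13} = 43 - 133 \cdot \frac{1}{20} \cdot 7 = 43 - \frac{931}{20} = - \frac{71}{20}$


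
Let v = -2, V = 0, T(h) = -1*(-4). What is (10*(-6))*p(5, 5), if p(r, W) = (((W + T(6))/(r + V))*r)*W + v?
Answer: -2580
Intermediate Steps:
T(h) = 4
p(r, W) = -2 + W*(4 + W) (p(r, W) = (((W + 4)/(r + 0))*r)*W - 2 = (((4 + W)/r)*r)*W - 2 = (4 + W)*W - 2 = W*(4 + W) - 2 = -2 + W*(4 + W))
(10*(-6))*p(5, 5) = (10*(-6))*(-2 + 5**2 + 4*5) = -60*(-2 + 25 + 20) = -60*43 = -2580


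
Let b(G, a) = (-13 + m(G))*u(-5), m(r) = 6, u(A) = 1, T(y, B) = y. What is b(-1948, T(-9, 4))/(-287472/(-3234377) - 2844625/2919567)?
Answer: 9442980354759/1194470844143 ≈ 7.9056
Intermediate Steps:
b(G, a) = -7 (b(G, a) = (-13 + 6)*1 = -7*1 = -7)
b(-1948, T(-9, 4))/(-287472/(-3234377) - 2844625/2919567) = -7/(-287472/(-3234377) - 2844625/2919567) = -7/(-287472*(-1/3234377) - 2844625*1/2919567) = -7/(287472/3234377 - 406375/417081) = -7/(-1194470844143/1348997193537) = -7*(-1348997193537/1194470844143) = 9442980354759/1194470844143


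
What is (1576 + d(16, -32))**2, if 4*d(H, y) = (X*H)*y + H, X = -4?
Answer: 4376464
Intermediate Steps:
d(H, y) = H/4 - H*y (d(H, y) = ((-4*H)*y + H)/4 = (-4*H*y + H)/4 = (H - 4*H*y)/4 = H/4 - H*y)
(1576 + d(16, -32))**2 = (1576 + 16*(1/4 - 1*(-32)))**2 = (1576 + 16*(1/4 + 32))**2 = (1576 + 16*(129/4))**2 = (1576 + 516)**2 = 2092**2 = 4376464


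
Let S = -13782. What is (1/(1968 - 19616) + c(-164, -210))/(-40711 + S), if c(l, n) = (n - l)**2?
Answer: -37343167/961692464 ≈ -0.038831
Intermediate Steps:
(1/(1968 - 19616) + c(-164, -210))/(-40711 + S) = (1/(1968 - 19616) + (-164 - 1*(-210))**2)/(-40711 - 13782) = (1/(-17648) + (-164 + 210)**2)/(-54493) = (-1/17648 + 46**2)*(-1/54493) = (-1/17648 + 2116)*(-1/54493) = (37343167/17648)*(-1/54493) = -37343167/961692464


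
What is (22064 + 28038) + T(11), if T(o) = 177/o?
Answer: 551299/11 ≈ 50118.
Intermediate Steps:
(22064 + 28038) + T(11) = (22064 + 28038) + 177/11 = 50102 + 177*(1/11) = 50102 + 177/11 = 551299/11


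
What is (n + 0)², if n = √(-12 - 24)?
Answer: -36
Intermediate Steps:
n = 6*I (n = √(-36) = 6*I ≈ 6.0*I)
(n + 0)² = (6*I + 0)² = (6*I)² = -36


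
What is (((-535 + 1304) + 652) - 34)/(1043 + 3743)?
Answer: 1387/4786 ≈ 0.28980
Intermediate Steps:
(((-535 + 1304) + 652) - 34)/(1043 + 3743) = ((769 + 652) - 34)/4786 = (1421 - 34)*(1/4786) = 1387*(1/4786) = 1387/4786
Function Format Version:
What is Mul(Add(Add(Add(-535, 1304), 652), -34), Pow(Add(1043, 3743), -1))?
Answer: Rational(1387, 4786) ≈ 0.28980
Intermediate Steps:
Mul(Add(Add(Add(-535, 1304), 652), -34), Pow(Add(1043, 3743), -1)) = Mul(Add(Add(769, 652), -34), Pow(4786, -1)) = Mul(Add(1421, -34), Rational(1, 4786)) = Mul(1387, Rational(1, 4786)) = Rational(1387, 4786)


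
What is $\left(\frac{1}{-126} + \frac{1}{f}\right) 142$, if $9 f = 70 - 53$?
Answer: $\frac{79307}{1071} \approx 74.049$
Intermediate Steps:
$f = \frac{17}{9}$ ($f = \frac{70 - 53}{9} = \frac{1}{9} \cdot 17 = \frac{17}{9} \approx 1.8889$)
$\left(\frac{1}{-126} + \frac{1}{f}\right) 142 = \left(\frac{1}{-126} + \frac{1}{\frac{17}{9}}\right) 142 = \left(- \frac{1}{126} + \frac{9}{17}\right) 142 = \frac{1117}{2142} \cdot 142 = \frac{79307}{1071}$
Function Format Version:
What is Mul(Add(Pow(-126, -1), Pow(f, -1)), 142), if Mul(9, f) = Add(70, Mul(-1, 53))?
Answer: Rational(79307, 1071) ≈ 74.049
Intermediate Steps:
f = Rational(17, 9) (f = Mul(Rational(1, 9), Add(70, Mul(-1, 53))) = Mul(Rational(1, 9), Add(70, -53)) = Mul(Rational(1, 9), 17) = Rational(17, 9) ≈ 1.8889)
Mul(Add(Pow(-126, -1), Pow(f, -1)), 142) = Mul(Add(Pow(-126, -1), Pow(Rational(17, 9), -1)), 142) = Mul(Add(Rational(-1, 126), Rational(9, 17)), 142) = Mul(Rational(1117, 2142), 142) = Rational(79307, 1071)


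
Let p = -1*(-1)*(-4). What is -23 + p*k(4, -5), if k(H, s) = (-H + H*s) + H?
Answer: 57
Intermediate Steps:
k(H, s) = H*s
p = -4 (p = 1*(-4) = -4)
-23 + p*k(4, -5) = -23 - 16*(-5) = -23 - 4*(-20) = -23 + 80 = 57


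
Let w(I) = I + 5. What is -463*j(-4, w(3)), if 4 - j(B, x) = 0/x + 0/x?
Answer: -1852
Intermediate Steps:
w(I) = 5 + I
j(B, x) = 4 (j(B, x) = 4 - (0/x + 0/x) = 4 - (0 + 0) = 4 - 1*0 = 4 + 0 = 4)
-463*j(-4, w(3)) = -463*4 = -1852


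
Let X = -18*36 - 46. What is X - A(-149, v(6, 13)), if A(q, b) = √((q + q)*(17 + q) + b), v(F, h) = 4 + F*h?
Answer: -694 - √39418 ≈ -892.54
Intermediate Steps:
A(q, b) = √(b + 2*q*(17 + q)) (A(q, b) = √((2*q)*(17 + q) + b) = √(2*q*(17 + q) + b) = √(b + 2*q*(17 + q)))
X = -694 (X = -648 - 46 = -694)
X - A(-149, v(6, 13)) = -694 - √((4 + 6*13) + 2*(-149)² + 34*(-149)) = -694 - √((4 + 78) + 2*22201 - 5066) = -694 - √(82 + 44402 - 5066) = -694 - √39418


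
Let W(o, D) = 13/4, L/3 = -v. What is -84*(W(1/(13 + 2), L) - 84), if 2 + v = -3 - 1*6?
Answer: 6783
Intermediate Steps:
v = -11 (v = -2 + (-3 - 1*6) = -2 + (-3 - 6) = -2 - 9 = -11)
L = 33 (L = 3*(-1*(-11)) = 3*11 = 33)
W(o, D) = 13/4 (W(o, D) = 13*(¼) = 13/4)
-84*(W(1/(13 + 2), L) - 84) = -84*(13/4 - 84) = -84*(-323/4) = 6783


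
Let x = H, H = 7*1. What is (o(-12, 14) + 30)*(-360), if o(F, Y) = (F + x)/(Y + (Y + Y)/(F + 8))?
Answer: -73800/7 ≈ -10543.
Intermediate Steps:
H = 7
x = 7
o(F, Y) = (7 + F)/(Y + 2*Y/(8 + F)) (o(F, Y) = (F + 7)/(Y + (Y + Y)/(F + 8)) = (7 + F)/(Y + (2*Y)/(8 + F)) = (7 + F)/(Y + 2*Y/(8 + F)))
(o(-12, 14) + 30)*(-360) = ((56 + (-12)**2 + 15*(-12))/(14*(10 - 12)) + 30)*(-360) = ((1/14)*(56 + 144 - 180)/(-2) + 30)*(-360) = ((1/14)*(-1/2)*20 + 30)*(-360) = (-5/7 + 30)*(-360) = (205/7)*(-360) = -73800/7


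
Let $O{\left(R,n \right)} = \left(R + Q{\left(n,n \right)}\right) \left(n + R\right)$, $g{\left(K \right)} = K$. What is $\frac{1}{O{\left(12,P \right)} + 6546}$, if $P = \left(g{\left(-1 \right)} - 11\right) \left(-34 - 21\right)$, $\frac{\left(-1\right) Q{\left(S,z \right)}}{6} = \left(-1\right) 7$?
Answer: $\frac{1}{42834} \approx 2.3346 \cdot 10^{-5}$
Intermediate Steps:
$Q{\left(S,z \right)} = 42$ ($Q{\left(S,z \right)} = - 6 \left(\left(-1\right) 7\right) = \left(-6\right) \left(-7\right) = 42$)
$P = 660$ ($P = \left(-1 - 11\right) \left(-34 - 21\right) = \left(-12\right) \left(-55\right) = 660$)
$O{\left(R,n \right)} = \left(42 + R\right) \left(R + n\right)$ ($O{\left(R,n \right)} = \left(R + 42\right) \left(n + R\right) = \left(42 + R\right) \left(R + n\right)$)
$\frac{1}{O{\left(12,P \right)} + 6546} = \frac{1}{\left(12^{2} + 42 \cdot 12 + 42 \cdot 660 + 12 \cdot 660\right) + 6546} = \frac{1}{\left(144 + 504 + 27720 + 7920\right) + 6546} = \frac{1}{36288 + 6546} = \frac{1}{42834}$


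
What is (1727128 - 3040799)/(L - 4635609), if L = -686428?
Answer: 1313671/5322037 ≈ 0.24684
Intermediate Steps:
(1727128 - 3040799)/(L - 4635609) = (1727128 - 3040799)/(-686428 - 4635609) = -1313671/(-5322037) = -1313671*(-1/5322037) = 1313671/5322037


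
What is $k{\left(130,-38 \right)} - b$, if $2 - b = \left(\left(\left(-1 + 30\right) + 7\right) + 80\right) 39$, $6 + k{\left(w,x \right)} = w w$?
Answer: $21416$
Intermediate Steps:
$k{\left(w,x \right)} = -6 + w^{2}$ ($k{\left(w,x \right)} = -6 + w w = -6 + w^{2}$)
$b = -4522$ ($b = 2 - \left(\left(\left(-1 + 30\right) + 7\right) + 80\right) 39 = 2 - \left(\left(29 + 7\right) + 80\right) 39 = 2 - \left(36 + 80\right) 39 = 2 - 116 \cdot 39 = 2 - 4524 = -4522$)
$k{\left(130,-38 \right)} - b = \left(-6 + 130^{2}\right) - -4522 = \left(-6 + 16900\right) + 4522 = 16894 + 4522 = 21416$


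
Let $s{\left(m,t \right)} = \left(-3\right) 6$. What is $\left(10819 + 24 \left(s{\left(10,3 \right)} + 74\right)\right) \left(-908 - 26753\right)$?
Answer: $-336440743$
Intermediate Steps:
$s{\left(m,t \right)} = -18$
$\left(10819 + 24 \left(s{\left(10,3 \right)} + 74\right)\right) \left(-908 - 26753\right) = \left(10819 + 24 \left(-18 + 74\right)\right) \left(-908 - 26753\right) = \left(10819 + 24 \cdot 56\right) \left(-27661\right) = \left(10819 + 1344\right) \left(-27661\right) = 12163 \left(-27661\right) = -336440743$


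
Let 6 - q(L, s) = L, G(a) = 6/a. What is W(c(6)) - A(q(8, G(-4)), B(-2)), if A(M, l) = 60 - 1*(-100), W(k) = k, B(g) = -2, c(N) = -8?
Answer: -168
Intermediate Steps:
q(L, s) = 6 - L
A(M, l) = 160 (A(M, l) = 60 + 100 = 160)
W(c(6)) - A(q(8, G(-4)), B(-2)) = -8 - 1*160 = -8 - 160 = -168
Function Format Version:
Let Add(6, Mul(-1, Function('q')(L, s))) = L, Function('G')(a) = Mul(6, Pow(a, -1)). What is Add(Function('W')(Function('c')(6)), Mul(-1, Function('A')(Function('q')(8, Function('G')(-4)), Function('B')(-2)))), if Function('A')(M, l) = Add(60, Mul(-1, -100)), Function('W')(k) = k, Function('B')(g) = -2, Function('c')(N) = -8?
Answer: -168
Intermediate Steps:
Function('q')(L, s) = Add(6, Mul(-1, L))
Function('A')(M, l) = 160 (Function('A')(M, l) = Add(60, 100) = 160)
Add(Function('W')(Function('c')(6)), Mul(-1, Function('A')(Function('q')(8, Function('G')(-4)), Function('B')(-2)))) = Add(-8, Mul(-1, 160)) = Add(-8, -160) = -168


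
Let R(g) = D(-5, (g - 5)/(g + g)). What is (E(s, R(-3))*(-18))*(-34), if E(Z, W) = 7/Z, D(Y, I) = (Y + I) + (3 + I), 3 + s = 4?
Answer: 4284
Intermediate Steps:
s = 1 (s = -3 + 4 = 1)
D(Y, I) = 3 + Y + 2*I (D(Y, I) = (I + Y) + (3 + I) = 3 + Y + 2*I)
R(g) = -2 + (-5 + g)/g (R(g) = 3 - 5 + 2*((g - 5)/(g + g)) = 3 - 5 + 2*((-5 + g)/((2*g))) = 3 - 5 + 2*((-5 + g)*(1/(2*g))) = 3 - 5 + 2*((-5 + g)/(2*g)) = 3 - 5 + (-5 + g)/g = -2 + (-5 + g)/g)
(E(s, R(-3))*(-18))*(-34) = ((7/1)*(-18))*(-34) = ((7*1)*(-18))*(-34) = (7*(-18))*(-34) = -126*(-34) = 4284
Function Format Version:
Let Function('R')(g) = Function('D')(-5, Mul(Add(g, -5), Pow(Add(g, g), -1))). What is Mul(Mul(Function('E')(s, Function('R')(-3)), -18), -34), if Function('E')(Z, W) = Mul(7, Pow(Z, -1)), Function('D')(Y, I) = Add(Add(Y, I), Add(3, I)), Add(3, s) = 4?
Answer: 4284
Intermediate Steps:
s = 1 (s = Add(-3, 4) = 1)
Function('D')(Y, I) = Add(3, Y, Mul(2, I)) (Function('D')(Y, I) = Add(Add(I, Y), Add(3, I)) = Add(3, Y, Mul(2, I)))
Function('R')(g) = Add(-2, Mul(Pow(g, -1), Add(-5, g))) (Function('R')(g) = Add(3, -5, Mul(2, Mul(Add(g, -5), Pow(Add(g, g), -1)))) = Add(3, -5, Mul(2, Mul(Add(-5, g), Pow(Mul(2, g), -1)))) = Add(3, -5, Mul(2, Mul(Add(-5, g), Mul(Rational(1, 2), Pow(g, -1))))) = Add(3, -5, Mul(2, Mul(Rational(1, 2), Pow(g, -1), Add(-5, g)))) = Add(3, -5, Mul(Pow(g, -1), Add(-5, g))) = Add(-2, Mul(Pow(g, -1), Add(-5, g))))
Mul(Mul(Function('E')(s, Function('R')(-3)), -18), -34) = Mul(Mul(Mul(7, Pow(1, -1)), -18), -34) = Mul(Mul(Mul(7, 1), -18), -34) = Mul(Mul(7, -18), -34) = Mul(-126, -34) = 4284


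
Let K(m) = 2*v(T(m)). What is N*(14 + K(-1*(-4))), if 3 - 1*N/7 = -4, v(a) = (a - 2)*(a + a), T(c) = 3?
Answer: 1274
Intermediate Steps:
v(a) = 2*a*(-2 + a) (v(a) = (-2 + a)*(2*a) = 2*a*(-2 + a))
N = 49 (N = 21 - 7*(-4) = 21 + 28 = 49)
K(m) = 12 (K(m) = 2*(2*3*(-2 + 3)) = 2*(2*3*1) = 2*6 = 12)
N*(14 + K(-1*(-4))) = 49*(14 + 12) = 49*26 = 1274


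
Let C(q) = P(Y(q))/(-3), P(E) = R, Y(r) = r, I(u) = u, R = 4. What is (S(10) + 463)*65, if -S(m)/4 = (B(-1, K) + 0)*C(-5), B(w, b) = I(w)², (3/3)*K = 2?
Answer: 91325/3 ≈ 30442.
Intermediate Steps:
K = 2
B(w, b) = w²
P(E) = 4
C(q) = -4/3 (C(q) = 4/(-3) = 4*(-⅓) = -4/3)
S(m) = 16/3 (S(m) = -4*((-1)² + 0)*(-4)/3 = -4*(1 + 0)*(-4)/3 = -4*(-4)/3 = -4*(-4/3) = 16/3)
(S(10) + 463)*65 = (16/3 + 463)*65 = (1405/3)*65 = 91325/3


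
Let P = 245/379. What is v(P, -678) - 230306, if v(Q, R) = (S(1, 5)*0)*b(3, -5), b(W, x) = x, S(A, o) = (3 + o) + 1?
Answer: -230306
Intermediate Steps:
S(A, o) = 4 + o
P = 245/379 (P = 245*(1/379) = 245/379 ≈ 0.64644)
v(Q, R) = 0 (v(Q, R) = ((4 + 5)*0)*(-5) = (9*0)*(-5) = 0*(-5) = 0)
v(P, -678) - 230306 = 0 - 230306 = -230306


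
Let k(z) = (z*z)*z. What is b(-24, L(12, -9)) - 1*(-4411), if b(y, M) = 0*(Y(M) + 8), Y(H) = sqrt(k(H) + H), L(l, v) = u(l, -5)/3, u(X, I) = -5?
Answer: 4411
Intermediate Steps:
k(z) = z**3 (k(z) = z**2*z = z**3)
L(l, v) = -5/3
Y(H) = sqrt(H + H**3) (Y(H) = sqrt(H**3 + H) = sqrt(H + H**3))
b(y, M) = 0 (b(y, M) = 0*(sqrt(M + M**3) + 8) = 0*(8 + sqrt(M + M**3)) = 0)
b(-24, L(12, -9)) - 1*(-4411) = 0 - 1*(-4411) = 0 + 4411 = 4411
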